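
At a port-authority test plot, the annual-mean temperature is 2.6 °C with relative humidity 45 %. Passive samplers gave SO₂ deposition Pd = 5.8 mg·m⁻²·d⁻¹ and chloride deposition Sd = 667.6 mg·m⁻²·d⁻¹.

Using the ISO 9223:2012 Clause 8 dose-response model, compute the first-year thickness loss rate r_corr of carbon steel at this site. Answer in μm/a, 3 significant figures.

r_corr = 31.8 μm/a

carbon steel: temperature factor f = +0.150·(-7.4) = -1.1100
  SO₂ term: 1.77·5.8^0.52·exp(0.02·45-1.1100) = 3.579
  Cl⁻ term: 0.102·667.6^0.62·exp(0.033·45+0.04·2.6) = 28.18
  sum: 3.579 + 28.18 → r_corr = 31.76 μm/a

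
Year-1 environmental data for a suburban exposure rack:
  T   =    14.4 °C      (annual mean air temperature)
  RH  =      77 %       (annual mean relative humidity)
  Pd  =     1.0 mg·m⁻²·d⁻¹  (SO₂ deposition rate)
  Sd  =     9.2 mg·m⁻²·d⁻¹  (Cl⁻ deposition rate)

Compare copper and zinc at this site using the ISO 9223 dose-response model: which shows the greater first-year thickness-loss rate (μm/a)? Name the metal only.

copper: temperature factor f = -0.080·(4.4) = -0.3520
  SO₂ term: 0.0053·1.0^0.26·exp(0.059·77-0.3520) = 0.3503
  Cl⁻ term: 0.01025·9.2^0.27·exp(0.036·77+0.049·14.4) = 0.6043
  sum: 0.3503 + 0.6043 → r_corr = 0.9546 μm/a
zinc: T>10 °C ⇒ hinge -0.071·(14.4−10) = -0.3124
  Pd branch = 0.0129·Pd^0.44·e^(0.046·RH+f) = 0.326 μm/a
  Sd branch = 0.0175·Sd^0.57·e^(0.008·RH+0.085·T) = 0.3904 μm/a
  sum: 0.326 + 0.3904 → r_corr = 0.7164 μm/a
Ordering by μm/a: copper (0.955) > zinc (0.716)

copper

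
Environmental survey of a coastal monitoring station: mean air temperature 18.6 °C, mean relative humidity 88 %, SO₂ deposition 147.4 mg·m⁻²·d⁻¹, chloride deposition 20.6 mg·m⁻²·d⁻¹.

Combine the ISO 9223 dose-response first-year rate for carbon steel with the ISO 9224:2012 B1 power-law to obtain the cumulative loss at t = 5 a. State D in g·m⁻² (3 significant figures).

D(5) = 2.05e+03 g·m⁻²

carbon steel: f(T) = -0.054·(T−10) [T>10 °C] = -0.4644
  sulphur-dioxide contribution → 86.75 μm/a
  chloride contribution → 25.56 μm/a
  total first-year rate 112.3 μm/a
Long-term exponent b (ISO 9224 Table 2, B1) = 0.523
  D(5) = 112.3 × 5^0.523 = 112.3 × 2.32 = 260.6 μm
  Mass loss = 260.6 μm × 7.85 g/cm³ = 2046 g·m⁻²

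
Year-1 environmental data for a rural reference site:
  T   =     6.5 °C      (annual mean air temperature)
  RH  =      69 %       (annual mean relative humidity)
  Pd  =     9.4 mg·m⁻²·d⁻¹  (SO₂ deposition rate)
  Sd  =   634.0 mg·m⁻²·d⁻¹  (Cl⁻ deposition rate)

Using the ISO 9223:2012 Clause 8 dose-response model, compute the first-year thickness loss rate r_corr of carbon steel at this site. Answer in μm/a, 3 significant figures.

r_corr = 83.8 μm/a

carbon steel: T≤10 °C ⇒ hinge +0.150·(6.5−10) = -0.5250
  Pd branch = 1.77·Pd^0.52·e^(0.02·RH+f) = 13.35 μm/a
  Cl⁻ term: 0.102·634.0^0.62·exp(0.033·69+0.04·6.5) = 70.42
  sum: 13.35 + 70.42 → r_corr = 83.77 μm/a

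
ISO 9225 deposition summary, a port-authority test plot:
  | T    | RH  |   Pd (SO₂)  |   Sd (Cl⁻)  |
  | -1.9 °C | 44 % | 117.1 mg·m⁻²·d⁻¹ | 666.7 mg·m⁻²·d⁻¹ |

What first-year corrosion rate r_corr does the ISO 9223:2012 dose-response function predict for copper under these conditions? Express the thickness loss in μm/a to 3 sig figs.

r_corr = 0.318 μm/a

copper: f(T) = +0.126·(T−10) [T≤10 °C] = -1.4994
  Pd branch = 0.0053·Pd^0.26·e^(0.059·RH+f) = 0.05475 μm/a
  Cl⁻ term: 0.01025·666.7^0.27·exp(0.036·44+0.049·-1.9) = 0.2634
  r_corr = 0.05475 + 0.2634 = 0.3182 μm/a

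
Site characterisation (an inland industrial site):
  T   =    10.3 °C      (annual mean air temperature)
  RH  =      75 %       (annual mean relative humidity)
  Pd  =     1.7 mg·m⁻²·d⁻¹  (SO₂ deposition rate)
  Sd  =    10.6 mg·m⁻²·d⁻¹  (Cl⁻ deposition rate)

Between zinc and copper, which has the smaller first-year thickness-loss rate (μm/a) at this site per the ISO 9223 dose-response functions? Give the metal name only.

zinc

zinc: f(T) = -0.071·(T−10) [T>10 °C] = -0.0213
  sulphur-dioxide contribution → 0.5024 μm/a
  chloride contribution → 0.2939 μm/a
  ⇒ r_corr(zinc) = 0.7963 μm/a
copper: temperature factor f = -0.080·(0.3) = -0.0240
  sulphur-dioxide contribution → 0.496 μm/a
  chloride contribution → 0.4779 μm/a
  ⇒ r_corr(copper) = 0.9739 μm/a
Ordering by μm/a: copper (0.974) > zinc (0.796)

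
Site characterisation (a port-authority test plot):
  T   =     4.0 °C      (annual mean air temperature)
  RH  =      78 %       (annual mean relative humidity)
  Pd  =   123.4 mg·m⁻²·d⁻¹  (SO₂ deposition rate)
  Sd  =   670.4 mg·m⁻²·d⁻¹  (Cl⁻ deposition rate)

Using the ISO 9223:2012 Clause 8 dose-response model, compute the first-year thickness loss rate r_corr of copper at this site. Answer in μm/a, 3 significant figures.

r_corr = 2.07 μm/a

copper: T≤10 °C ⇒ hinge +0.126·(4.0−10) = -0.7560
  SO₂ term: 0.0053·123.4^0.26·exp(0.059·78-0.7560) = 0.8676
  Cl⁻ term: 0.01025·670.4^0.27·exp(0.036·78+0.049·4.0) = 1.198
  r_corr = 0.8676 + 1.198 = 2.066 μm/a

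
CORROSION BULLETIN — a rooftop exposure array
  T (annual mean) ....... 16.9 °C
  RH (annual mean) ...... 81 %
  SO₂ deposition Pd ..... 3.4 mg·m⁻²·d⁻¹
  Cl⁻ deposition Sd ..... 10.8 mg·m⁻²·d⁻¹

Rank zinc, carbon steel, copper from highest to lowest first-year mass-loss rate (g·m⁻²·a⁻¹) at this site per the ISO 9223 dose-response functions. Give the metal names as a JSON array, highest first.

["carbon steel", "copper", "zinc"]

zinc: f(T) = -0.071·(T−10) [T>10 °C] = -0.4899
  Pd branch = 0.0129·Pd^0.44·e^(0.046·RH+f) = 0.5622 μm/a
  Cl⁻ term: 0.0175·10.8^0.57·exp(0.008·81+0.085·16.9) = 0.5462
  r_corr = 0.5622 + 0.5462 = 1.108 μm/a
  mass loss = 1.108 μm/a × 7.14 g/cm³ = 7.914 g·m⁻²·a⁻¹
carbon steel: temperature factor f = -0.054·(6.9) = -0.3726
  SO₂ term: 1.77·3.4^0.52·exp(0.02·81-0.3726) = 11.64
  Cl⁻ term: 0.102·10.8^0.62·exp(0.033·81+0.04·16.9) = 12.7
  r_corr = 11.64 + 12.7 = 24.34 μm/a
  mass loss = 24.34 μm/a × 7.85 g/cm³ = 191.1 g·m⁻²·a⁻¹
copper: temperature factor f = -0.080·(6.9) = -0.5520
  SO₂ term: 0.0053·3.4^0.26·exp(0.059·81-0.5520) = 0.4991
  Cl⁻ term: 0.01025·10.8^0.27·exp(0.036·81+0.049·16.9) = 0.8237
  sum: 0.4991 + 0.8237 → r_corr = 1.323 μm/a
  mass loss = 1.323 μm/a × 8.96 g/cm³ = 11.85 g·m⁻²·a⁻¹
Ordering by g·m⁻²·a⁻¹: carbon steel (191) > copper (11.9) > zinc (7.91)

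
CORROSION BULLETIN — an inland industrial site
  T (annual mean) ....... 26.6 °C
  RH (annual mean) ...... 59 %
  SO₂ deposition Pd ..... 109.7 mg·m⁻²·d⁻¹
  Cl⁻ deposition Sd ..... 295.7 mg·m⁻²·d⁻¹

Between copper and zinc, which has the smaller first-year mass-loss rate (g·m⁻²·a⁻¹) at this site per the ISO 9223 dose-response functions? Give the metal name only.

copper: f(T) = -0.080·(T−10) [T>10 °C] = -1.3280
  sulphur-dioxide contribution → 0.1548 μm/a
  chloride contribution → 1.467 μm/a
  total first-year rate 1.622 μm/a
  mass loss = 1.622 μm/a × 8.96 g/cm³ = 14.53 g·m⁻²·a⁻¹
zinc: temperature factor f = -0.071·(16.6) = -1.1786
  sulphur-dioxide contribution → 0.4733 μm/a
  chloride contribution → 6.892 μm/a
  total first-year rate 7.365 μm/a
  mass loss = 7.365 μm/a × 7.14 g/cm³ = 52.59 g·m⁻²·a⁻¹
Ordering by g·m⁻²·a⁻¹: zinc (52.6) > copper (14.5)

copper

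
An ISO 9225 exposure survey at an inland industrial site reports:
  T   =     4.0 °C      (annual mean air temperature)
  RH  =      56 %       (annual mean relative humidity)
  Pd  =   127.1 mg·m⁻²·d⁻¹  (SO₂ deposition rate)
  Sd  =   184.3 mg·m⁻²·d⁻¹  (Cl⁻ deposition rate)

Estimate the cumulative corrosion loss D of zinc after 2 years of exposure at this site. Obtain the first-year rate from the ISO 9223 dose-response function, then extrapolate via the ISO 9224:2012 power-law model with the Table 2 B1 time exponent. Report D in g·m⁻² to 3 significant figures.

D(2) = 23.7 g·m⁻²

zinc: T≤10 °C ⇒ hinge +0.038·(4.0−10) = -0.2280
  SO₂ term: 0.0129·127.1^0.44·exp(0.046·56-0.2280) = 1.138
  Cl⁻ term: 0.0175·184.3^0.57·exp(0.008·56+0.085·4.0) = 0.7527
  r_corr = 1.138 + 0.7527 = 1.891 μm/a
ISO 9224: D(t) = r_corr · t^b with b = 0.813 (zinc, B1)
  D(2) = 1.891 × 2^0.813 = 1.891 × 1.757 = 3.322 μm
  Mass loss = 3.322 μm × 7.14 g/cm³ = 23.72 g·m⁻²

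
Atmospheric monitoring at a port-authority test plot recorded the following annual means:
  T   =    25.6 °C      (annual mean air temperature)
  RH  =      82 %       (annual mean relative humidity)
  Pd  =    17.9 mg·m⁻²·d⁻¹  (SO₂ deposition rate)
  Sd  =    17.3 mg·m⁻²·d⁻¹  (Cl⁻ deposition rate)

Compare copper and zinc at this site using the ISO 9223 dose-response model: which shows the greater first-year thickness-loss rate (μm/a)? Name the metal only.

copper: T>10 °C ⇒ hinge -0.080·(25.6−10) = -1.2480
  Pd branch = 0.0053·Pd^0.26·e^(0.059·RH+f) = 0.4066 μm/a
  Cl⁻ term: 0.01025·17.3^0.27·exp(0.036·82+0.049·25.6) = 1.485
  r_corr = 0.4066 + 1.485 = 1.892 μm/a
zinc: f(T) = -0.071·(T−10) [T>10 °C] = -1.1076
  Pd branch = 0.0129·Pd^0.44·e^(0.046·RH+f) = 0.6591 μm/a
  Cl⁻ term: 0.0175·17.3^0.57·exp(0.008·82+0.085·25.6) = 1.509
  sum: 0.6591 + 1.509 → r_corr = 2.168 μm/a
Ordering by μm/a: zinc (2.17) > copper (1.89)

zinc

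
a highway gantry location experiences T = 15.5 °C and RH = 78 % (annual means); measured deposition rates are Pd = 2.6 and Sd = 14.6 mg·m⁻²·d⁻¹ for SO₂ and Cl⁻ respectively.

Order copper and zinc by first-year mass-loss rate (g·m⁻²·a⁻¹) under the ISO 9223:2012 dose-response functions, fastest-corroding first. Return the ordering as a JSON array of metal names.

["copper", "zinc"]

copper: f(T) = -0.080·(T−10) [T>10 °C] = -0.4400
  Pd branch = 0.0053·Pd^0.26·e^(0.059·RH+f) = 0.4362 μm/a
  Cl⁻ term: 0.01025·14.6^0.27·exp(0.036·78+0.049·15.5) = 0.7489
  sum: 0.4362 + 0.7489 → r_corr = 1.185 μm/a
  mass loss = 1.185 μm/a × 8.96 g/cm³ = 10.62 g·m⁻²·a⁻¹
zinc: f(T) = -0.071·(T−10) [T>10 °C] = -0.3905
  SO₂ term: 0.0129·2.6^0.44·exp(0.046·78-0.3905) = 0.4807
  Cl⁻ term: 0.0175·14.6^0.57·exp(0.008·78+0.085·15.5) = 0.5622
  r_corr = 0.4807 + 0.5622 = 1.043 μm/a
  mass loss = 1.043 μm/a × 7.14 g/cm³ = 7.446 g·m⁻²·a⁻¹
Ordering by g·m⁻²·a⁻¹: copper (10.6) > zinc (7.45)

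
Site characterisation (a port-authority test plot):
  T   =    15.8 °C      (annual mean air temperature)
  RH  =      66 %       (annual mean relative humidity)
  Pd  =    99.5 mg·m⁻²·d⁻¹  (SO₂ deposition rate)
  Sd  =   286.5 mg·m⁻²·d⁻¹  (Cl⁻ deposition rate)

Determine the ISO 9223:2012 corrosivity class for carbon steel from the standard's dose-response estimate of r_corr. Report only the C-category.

carbon steel: temperature factor f = -0.054·(5.8) = -0.3132
  Pd branch = 1.77·Pd^0.52·e^(0.02·RH+f) = 52.98 μm/a
  Sd branch = 0.102·Sd^0.62·e^(0.033·RH+0.04·T) = 56.54 μm/a
  r_corr = 52.98 + 56.54 = 109.5 μm/a
ISO 9223 Table 2 (carbon steel): 80 < 110 ≤ 200 μm/a ⇒ C5

C5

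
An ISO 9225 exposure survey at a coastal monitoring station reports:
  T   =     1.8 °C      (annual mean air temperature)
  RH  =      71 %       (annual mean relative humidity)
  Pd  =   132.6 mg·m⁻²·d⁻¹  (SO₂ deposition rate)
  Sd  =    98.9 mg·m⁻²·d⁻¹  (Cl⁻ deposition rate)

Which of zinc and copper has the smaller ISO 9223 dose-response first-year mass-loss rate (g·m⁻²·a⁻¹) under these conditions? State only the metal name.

zinc: T≤10 °C ⇒ hinge +0.038·(1.8−10) = -0.3116
  Pd branch = 0.0129·Pd^0.44·e^(0.046·RH+f) = 2.126 μm/a
  Sd branch = 0.0175·Sd^0.57·e^(0.008·RH+0.085·T) = 0.4937 μm/a
  sum: 2.126 + 0.4937 → r_corr = 2.62 μm/a
  mass loss = 2.62 μm/a × 7.14 g/cm³ = 18.71 g·m⁻²·a⁻¹
copper: f(T) = +0.126·(T−10) [T≤10 °C] = -1.0332
  Pd branch = 0.0053·Pd^0.26·e^(0.059·RH+f) = 0.4433 μm/a
  Cl⁻ term: 0.01025·98.9^0.27·exp(0.036·71+0.049·1.8) = 0.4986
  sum: 0.4433 + 0.4986 → r_corr = 0.9419 μm/a
  mass loss = 0.9419 μm/a × 8.96 g/cm³ = 8.44 g·m⁻²·a⁻¹
Ordering by g·m⁻²·a⁻¹: zinc (18.7) > copper (8.44)

copper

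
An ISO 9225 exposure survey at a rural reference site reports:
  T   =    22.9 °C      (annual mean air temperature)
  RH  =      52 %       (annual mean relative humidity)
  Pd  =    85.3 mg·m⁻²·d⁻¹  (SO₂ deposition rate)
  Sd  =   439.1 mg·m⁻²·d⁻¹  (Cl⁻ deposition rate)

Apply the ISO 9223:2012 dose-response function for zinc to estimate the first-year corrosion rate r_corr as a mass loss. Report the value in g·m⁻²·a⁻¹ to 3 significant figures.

zinc: T>10 °C ⇒ hinge -0.071·(22.9−10) = -0.9159
  SO₂ term: 0.0129·85.3^0.44·exp(0.046·52-0.9159) = 0.3993
  Sd branch = 0.0175·Sd^0.57·e^(0.008·RH+0.085·T) = 5.961 μm/a
  r_corr = 0.3993 + 5.961 = 6.36 μm/a
Convert to mass loss: 6.36 μm/a × 7.14 g/cm³ = 45.41 g·m⁻²·a⁻¹

r_corr = 45.4 g·m⁻²·a⁻¹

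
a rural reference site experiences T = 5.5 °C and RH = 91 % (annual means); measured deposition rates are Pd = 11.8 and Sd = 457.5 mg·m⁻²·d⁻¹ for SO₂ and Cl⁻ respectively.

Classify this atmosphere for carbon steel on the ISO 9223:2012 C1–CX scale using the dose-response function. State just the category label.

C5

carbon steel: temperature factor f = +0.150·(-4.5) = -0.6750
  SO₂ term: 1.77·11.8^0.52·exp(0.02·91-0.6750) = 20.07
  Cl⁻ term: 0.102·457.5^0.62·exp(0.033·91+0.04·5.5) = 114.2
  r_corr = 20.07 + 114.2 = 134.3 μm/a
ISO 9223 Table 2 (carbon steel): 80 < 134 ≤ 200 μm/a ⇒ C5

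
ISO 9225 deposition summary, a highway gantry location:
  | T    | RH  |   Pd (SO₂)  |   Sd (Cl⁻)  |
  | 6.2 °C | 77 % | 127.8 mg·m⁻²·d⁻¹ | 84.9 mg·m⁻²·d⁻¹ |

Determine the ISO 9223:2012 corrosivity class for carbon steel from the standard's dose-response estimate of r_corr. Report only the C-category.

carbon steel: T≤10 °C ⇒ hinge +0.150·(6.2−10) = -0.5700
  sulphur-dioxide contribution → 58.16 μm/a
  chloride contribution → 26.05 μm/a
  ⇒ r_corr(carbon steel) = 84.21 μm/a
Category bounds: 80…200 μm/a bracket r_corr ⇒ C5

C5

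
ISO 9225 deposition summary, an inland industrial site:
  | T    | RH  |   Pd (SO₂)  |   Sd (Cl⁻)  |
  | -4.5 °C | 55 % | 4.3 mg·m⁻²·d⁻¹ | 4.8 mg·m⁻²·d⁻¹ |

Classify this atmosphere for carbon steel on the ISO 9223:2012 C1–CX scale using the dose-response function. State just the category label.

carbon steel: temperature factor f = +0.150·(-14.5) = -2.1750
  SO₂ term: 1.77·4.3^0.52·exp(0.02·55-2.1750) = 1.29
  Cl⁻ term: 0.102·4.8^0.62·exp(0.033·55+0.04·-4.5) = 1.384
  sum: 1.29 + 1.384 → r_corr = 2.673 μm/a
2.67 μm/a falls in (1.3, 25] for carbon steel → category C2

C2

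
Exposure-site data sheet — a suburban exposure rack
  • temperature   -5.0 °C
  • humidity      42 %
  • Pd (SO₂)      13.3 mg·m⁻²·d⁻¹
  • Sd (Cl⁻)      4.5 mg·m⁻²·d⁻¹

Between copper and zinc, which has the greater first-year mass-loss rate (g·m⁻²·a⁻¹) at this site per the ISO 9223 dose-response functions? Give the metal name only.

copper: f(T) = +0.126·(T−10) [T≤10 °C] = -1.8900
  Pd branch = 0.0053·Pd^0.26·e^(0.059·RH+f) = 0.0187 μm/a
  Sd branch = 0.01025·Sd^0.27·e^(0.036·RH+0.049·T) = 0.05462 μm/a
  r_corr = 0.0187 + 0.05462 = 0.07332 μm/a
  mass loss = 0.07332 μm/a × 8.96 g/cm³ = 0.6569 g·m⁻²·a⁻¹
zinc: T≤10 °C ⇒ hinge +0.038·(-5.0−10) = -0.5700
  SO₂ term: 0.0129·13.3^0.44·exp(0.046·42-0.5700) = 0.1573
  Sd branch = 0.0175·Sd^0.57·e^(0.008·RH+0.085·T) = 0.03773 μm/a
  sum: 0.1573 + 0.03773 → r_corr = 0.195 μm/a
  mass loss = 0.195 μm/a × 7.14 g/cm³ = 1.392 g·m⁻²·a⁻¹
Ordering by g·m⁻²·a⁻¹: zinc (1.39) > copper (0.657)

zinc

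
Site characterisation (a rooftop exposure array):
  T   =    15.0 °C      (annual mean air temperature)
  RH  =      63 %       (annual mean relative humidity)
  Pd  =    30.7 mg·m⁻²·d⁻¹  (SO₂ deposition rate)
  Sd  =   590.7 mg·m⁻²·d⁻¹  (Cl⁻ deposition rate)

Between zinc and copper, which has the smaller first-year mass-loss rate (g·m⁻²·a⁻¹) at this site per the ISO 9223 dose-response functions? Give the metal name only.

zinc: T>10 °C ⇒ hinge -0.071·(15.0−10) = -0.3550
  sulphur-dioxide contribution → 0.7402 μm/a
  chloride contribution → 3.938 μm/a
  total first-year rate 4.679 μm/a
  mass loss = 4.679 μm/a × 7.14 g/cm³ = 33.41 g·m⁻²·a⁻¹
copper: f(T) = -0.080·(T−10) [T>10 °C] = -0.4000
  sulphur-dioxide contribution → 0.356 μm/a
  chloride contribution → 1.157 μm/a
  total first-year rate 1.513 μm/a
  mass loss = 1.513 μm/a × 8.96 g/cm³ = 13.55 g·m⁻²·a⁻¹
Ordering by g·m⁻²·a⁻¹: zinc (33.4) > copper (13.6)

copper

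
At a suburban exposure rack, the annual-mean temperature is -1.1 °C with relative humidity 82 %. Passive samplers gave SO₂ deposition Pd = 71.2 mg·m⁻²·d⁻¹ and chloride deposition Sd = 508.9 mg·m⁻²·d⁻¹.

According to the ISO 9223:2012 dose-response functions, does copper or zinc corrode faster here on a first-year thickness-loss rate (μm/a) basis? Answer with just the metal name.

copper: f(T) = +0.126·(T−10) [T≤10 °C] = -1.3986
  sulphur-dioxide contribution → 0.5008 μm/a
  chloride contribution → 1 μm/a
  total first-year rate 1.501 μm/a
zinc: temperature factor f = +0.038·(-11.1) = -0.4218
  sulphur-dioxide contribution → 2.402 μm/a
  chloride contribution → 1.072 μm/a
  total first-year rate 3.474 μm/a
Ordering by μm/a: zinc (3.47) > copper (1.5)

zinc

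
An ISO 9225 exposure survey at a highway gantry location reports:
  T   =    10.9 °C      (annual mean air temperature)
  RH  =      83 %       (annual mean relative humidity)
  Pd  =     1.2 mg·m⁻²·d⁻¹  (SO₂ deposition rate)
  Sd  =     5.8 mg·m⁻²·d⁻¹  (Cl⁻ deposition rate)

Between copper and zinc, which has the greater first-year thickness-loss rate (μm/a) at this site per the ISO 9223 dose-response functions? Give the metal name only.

copper

copper: f(T) = -0.080·(T−10) [T>10 °C] = -0.0720
  SO₂ term: 0.0053·1.2^0.26·exp(0.059·83-0.0720) = 0.6924
  Cl⁻ term: 0.01025·5.8^0.27·exp(0.036·83+0.049·10.9) = 0.5578
  sum: 0.6924 + 0.5578 → r_corr = 1.25 μm/a
zinc: f(T) = -0.071·(T−10) [T>10 °C] = -0.0639
  SO₂ term: 0.0129·1.2^0.44·exp(0.046·83-0.0639) = 0.5968
  Cl⁻ term: 0.0175·5.8^0.57·exp(0.008·83+0.085·10.9) = 0.2339
  r_corr = 0.5968 + 0.2339 = 0.8306 μm/a
Ordering by μm/a: copper (1.25) > zinc (0.831)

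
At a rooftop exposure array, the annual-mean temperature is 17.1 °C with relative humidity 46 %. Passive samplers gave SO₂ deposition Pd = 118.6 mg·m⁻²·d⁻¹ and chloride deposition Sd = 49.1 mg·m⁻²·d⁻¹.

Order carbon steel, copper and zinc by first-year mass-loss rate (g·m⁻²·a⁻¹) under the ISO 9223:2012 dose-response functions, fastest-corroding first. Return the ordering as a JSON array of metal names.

carbon steel: T>10 °C ⇒ hinge -0.054·(17.1−10) = -0.3834
  Pd branch = 1.77·Pd^0.52·e^(0.02·RH+f) = 36.27 μm/a
  Sd branch = 0.102·Sd^0.62·e^(0.033·RH+0.04·T) = 10.31 μm/a
  r_corr = 36.27 + 10.31 = 46.58 μm/a
  mass loss = 46.58 μm/a × 7.85 g/cm³ = 365.7 g·m⁻²·a⁻¹
copper: temperature factor f = -0.080·(7.1) = -0.5680
  SO₂ term: 0.0053·118.6^0.26·exp(0.059·46-0.5680) = 0.1569
  Cl⁻ term: 0.01025·49.1^0.27·exp(0.036·46+0.049·17.1) = 0.3551
  sum: 0.1569 + 0.3551 → r_corr = 0.512 μm/a
  mass loss = 0.512 μm/a × 8.96 g/cm³ = 4.588 g·m⁻²·a⁻¹
zinc: temperature factor f = -0.071·(7.1) = -0.5041
  SO₂ term: 0.0129·118.6^0.44·exp(0.046·46-0.5041) = 0.5287
  Sd branch = 0.0175·Sd^0.57·e^(0.008·RH+0.085·T) = 0.9955 μm/a
  sum: 0.5287 + 0.9955 → r_corr = 1.524 μm/a
  mass loss = 1.524 μm/a × 7.14 g/cm³ = 10.88 g·m⁻²·a⁻¹
Ordering by g·m⁻²·a⁻¹: carbon steel (366) > zinc (10.9) > copper (4.59)

["carbon steel", "zinc", "copper"]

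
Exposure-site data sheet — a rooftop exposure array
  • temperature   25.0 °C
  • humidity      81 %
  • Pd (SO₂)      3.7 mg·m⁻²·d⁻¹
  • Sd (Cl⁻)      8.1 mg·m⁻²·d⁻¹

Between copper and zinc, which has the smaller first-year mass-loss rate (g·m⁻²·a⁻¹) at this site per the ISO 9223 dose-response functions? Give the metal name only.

zinc

copper: f(T) = -0.080·(T−10) [T>10 °C] = -1.2000
  Pd branch = 0.0053·Pd^0.26·e^(0.059·RH+f) = 0.2669 μm/a
  Sd branch = 0.01025·Sd^0.27·e^(0.036·RH+0.049·T) = 1.134 μm/a
  r_corr = 0.2669 + 1.134 = 1.4 μm/a
  mass loss = 1.4 μm/a × 8.96 g/cm³ = 12.55 g·m⁻²·a⁻¹
zinc: temperature factor f = -0.071·(15.0) = -1.0650
  Pd branch = 0.0129·Pd^0.44·e^(0.046·RH+f) = 0.3283 μm/a
  Cl⁻ term: 0.0175·8.1^0.57·exp(0.008·81+0.085·25.0) = 0.9229
  sum: 0.3283 + 0.9229 → r_corr = 1.251 μm/a
  mass loss = 1.251 μm/a × 7.14 g/cm³ = 8.934 g·m⁻²·a⁻¹
Ordering by g·m⁻²·a⁻¹: copper (12.5) > zinc (8.93)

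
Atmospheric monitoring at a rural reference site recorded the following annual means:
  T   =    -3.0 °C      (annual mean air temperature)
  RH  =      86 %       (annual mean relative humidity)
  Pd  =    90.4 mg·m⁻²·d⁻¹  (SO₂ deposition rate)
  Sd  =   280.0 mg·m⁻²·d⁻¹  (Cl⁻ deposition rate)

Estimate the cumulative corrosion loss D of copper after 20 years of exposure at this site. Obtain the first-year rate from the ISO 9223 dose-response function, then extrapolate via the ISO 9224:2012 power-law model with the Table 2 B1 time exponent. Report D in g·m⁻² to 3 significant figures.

D(20) = 94.3 g·m⁻²

copper: temperature factor f = +0.126·(-13.0) = -1.6380
  sulphur-dioxide contribution → 0.531 μm/a
  chloride contribution → 0.8958 μm/a
  ⇒ r_corr(copper) = 1.427 μm/a
ISO 9224: D(t) = r_corr · t^b with b = 0.667 (copper, B1)
  D(20) = 1.427 × 20^0.667 = 1.427 × 7.375 = 10.52 μm
  Mass loss = 10.52 μm × 8.96 g/cm³ = 94.29 g·m⁻²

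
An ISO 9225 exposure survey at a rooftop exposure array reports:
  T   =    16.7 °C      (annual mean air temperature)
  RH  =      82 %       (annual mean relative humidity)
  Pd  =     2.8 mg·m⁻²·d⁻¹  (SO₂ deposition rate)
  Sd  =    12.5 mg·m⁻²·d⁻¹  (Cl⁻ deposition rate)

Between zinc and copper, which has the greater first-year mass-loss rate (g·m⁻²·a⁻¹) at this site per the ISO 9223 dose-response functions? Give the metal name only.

zinc: T>10 °C ⇒ hinge -0.071·(16.7−10) = -0.4757
  sulphur-dioxide contribution → 0.5482 μm/a
  chloride contribution → 0.5884 μm/a
  total first-year rate 1.137 μm/a
  mass loss = 1.137 μm/a × 7.14 g/cm³ = 8.115 g·m⁻²·a⁻¹
copper: temperature factor f = -0.080·(6.7) = -0.5360
  sulphur-dioxide contribution → 0.5115 μm/a
  chloride contribution → 0.8797 μm/a
  ⇒ r_corr(copper) = 1.391 μm/a
  mass loss = 1.391 μm/a × 8.96 g/cm³ = 12.46 g·m⁻²·a⁻¹
Ordering by g·m⁻²·a⁻¹: copper (12.5) > zinc (8.11)

copper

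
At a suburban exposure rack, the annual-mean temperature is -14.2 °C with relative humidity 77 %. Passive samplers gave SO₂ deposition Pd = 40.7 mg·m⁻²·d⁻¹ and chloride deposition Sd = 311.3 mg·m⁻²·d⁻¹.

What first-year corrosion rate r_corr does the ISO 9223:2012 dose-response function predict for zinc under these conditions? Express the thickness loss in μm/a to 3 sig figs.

r_corr = 1.16 μm/a

zinc: temperature factor f = +0.038·(-24.2) = -0.9196
  SO₂ term: 0.0129·40.7^0.44·exp(0.046·77-0.9196) = 0.9072
  Cl⁻ term: 0.0175·311.3^0.57·exp(0.008·77+0.085·-14.2) = 0.2556
  sum: 0.9072 + 0.2556 → r_corr = 1.163 μm/a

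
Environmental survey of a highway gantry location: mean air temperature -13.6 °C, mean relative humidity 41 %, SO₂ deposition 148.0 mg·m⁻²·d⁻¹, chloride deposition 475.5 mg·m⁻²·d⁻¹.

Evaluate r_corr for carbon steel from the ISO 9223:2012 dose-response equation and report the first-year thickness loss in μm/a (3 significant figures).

r_corr = 12.0 μm/a

carbon steel: T≤10 °C ⇒ hinge +0.150·(-13.6−10) = -3.5400
  Pd branch = 1.77·Pd^0.52·e^(0.02·RH+f) = 1.568 μm/a
  Sd branch = 0.102·Sd^0.62·e^(0.033·RH+0.04·T) = 10.47 μm/a
  r_corr = 1.568 + 10.47 = 12.03 μm/a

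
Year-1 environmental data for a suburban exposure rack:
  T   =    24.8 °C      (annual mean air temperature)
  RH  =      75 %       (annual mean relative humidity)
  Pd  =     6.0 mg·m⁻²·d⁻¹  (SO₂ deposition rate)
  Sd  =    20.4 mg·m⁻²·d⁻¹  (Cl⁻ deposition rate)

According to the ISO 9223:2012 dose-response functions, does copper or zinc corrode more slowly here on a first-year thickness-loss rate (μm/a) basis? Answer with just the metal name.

copper

copper: temperature factor f = -0.080·(14.8) = -1.1840
  SO₂ term: 0.0053·6.0^0.26·exp(0.059·75-1.1840) = 0.2158
  Sd branch = 0.01025·Sd^0.27·e^(0.036·RH+0.049·T) = 1.161 μm/a
  r_corr = 0.2158 + 1.161 = 1.376 μm/a
zinc: T>10 °C ⇒ hinge -0.071·(24.8−10) = -1.0508
  Pd branch = 0.0129·Pd^0.44·e^(0.046·RH+f) = 0.3126 μm/a
  Cl⁻ term: 0.0175·20.4^0.57·exp(0.008·75+0.085·24.8) = 1.464
  sum: 0.3126 + 1.464 → r_corr = 1.777 μm/a
Ordering by μm/a: zinc (1.78) > copper (1.38)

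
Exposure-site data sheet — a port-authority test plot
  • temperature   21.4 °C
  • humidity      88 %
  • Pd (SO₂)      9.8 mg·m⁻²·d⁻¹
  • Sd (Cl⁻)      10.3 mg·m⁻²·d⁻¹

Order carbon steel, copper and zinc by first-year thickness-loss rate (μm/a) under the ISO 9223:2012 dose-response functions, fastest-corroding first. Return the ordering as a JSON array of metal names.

["carbon steel", "copper", "zinc"]

carbon steel: temperature factor f = -0.054·(11.4) = -0.6156
  Pd branch = 1.77·Pd^0.52·e^(0.02·RH+f) = 18.21 μm/a
  Sd branch = 0.102·Sd^0.62·e^(0.033·RH+0.04·T) = 18.6 μm/a
  sum: 18.21 + 18.6 → r_corr = 36.81 μm/a
copper: temperature factor f = -0.080·(11.4) = -0.9120
  Pd branch = 0.0053·Pd^0.26·e^(0.059·RH+f) = 0.6931 μm/a
  Sd branch = 0.01025·Sd^0.27·e^(0.036·RH+0.049·T) = 1.304 μm/a
  r_corr = 0.6931 + 1.304 = 1.998 μm/a
zinc: temperature factor f = -0.071·(11.4) = -0.8094
  Pd branch = 0.0129·Pd^0.44·e^(0.046·RH+f) = 0.8979 μm/a
  Cl⁻ term: 0.0175·10.3^0.57·exp(0.008·88+0.085·21.4) = 0.8243
  r_corr = 0.8979 + 0.8243 = 1.722 μm/a
Ordering by μm/a: carbon steel (36.8) > copper (2) > zinc (1.72)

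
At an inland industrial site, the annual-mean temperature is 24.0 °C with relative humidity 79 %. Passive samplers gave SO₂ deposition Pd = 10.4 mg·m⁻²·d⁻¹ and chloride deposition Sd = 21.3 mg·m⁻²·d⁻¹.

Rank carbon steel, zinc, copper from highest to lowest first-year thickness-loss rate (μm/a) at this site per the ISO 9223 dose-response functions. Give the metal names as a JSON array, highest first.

carbon steel: T>10 °C ⇒ hinge -0.054·(24.0−10) = -0.7560
  Pd branch = 1.77·Pd^0.52·e^(0.02·RH+f) = 13.64 μm/a
  Sd branch = 0.102·Sd^0.62·e^(0.033·RH+0.04·T) = 24.06 μm/a
  sum: 13.64 + 24.06 → r_corr = 37.7 μm/a
zinc: temperature factor f = -0.071·(14.0) = -0.9940
  SO₂ term: 0.0129·10.4^0.44·exp(0.046·79-0.9940) = 0.5065
  Sd branch = 0.0175·Sd^0.57·e^(0.008·RH+0.085·T) = 1.448 μm/a
  sum: 0.5065 + 1.448 → r_corr = 1.954 μm/a
copper: temperature factor f = -0.080·(14.0) = -1.1200
  SO₂ term: 0.0053·10.4^0.26·exp(0.059·79-1.1200) = 0.3362
  Cl⁻ term: 0.01025·21.3^0.27·exp(0.036·79+0.049·24.0) = 1.304
  sum: 0.3362 + 1.304 → r_corr = 1.64 μm/a
Ordering by μm/a: carbon steel (37.7) > zinc (1.95) > copper (1.64)

["carbon steel", "zinc", "copper"]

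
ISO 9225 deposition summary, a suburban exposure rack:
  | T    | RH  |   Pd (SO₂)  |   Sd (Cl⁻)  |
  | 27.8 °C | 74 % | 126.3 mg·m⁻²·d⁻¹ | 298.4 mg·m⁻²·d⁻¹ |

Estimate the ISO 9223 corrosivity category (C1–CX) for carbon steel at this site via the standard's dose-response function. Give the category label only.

C5

carbon steel: temperature factor f = -0.054·(17.8) = -0.9612
  sulphur-dioxide contribution → 36.81 μm/a
  chloride contribution → 122 μm/a
  ⇒ r_corr(carbon steel) = 158.8 μm/a
Category bounds: 80…200 μm/a bracket r_corr ⇒ C5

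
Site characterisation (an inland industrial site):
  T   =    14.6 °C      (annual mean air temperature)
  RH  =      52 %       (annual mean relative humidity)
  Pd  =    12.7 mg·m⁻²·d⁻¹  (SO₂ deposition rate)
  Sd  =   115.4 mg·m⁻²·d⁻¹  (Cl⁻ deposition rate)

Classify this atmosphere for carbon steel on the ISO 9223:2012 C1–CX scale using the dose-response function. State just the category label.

carbon steel: temperature factor f = -0.054·(4.6) = -0.2484
  Pd branch = 1.77·Pd^0.52·e^(0.02·RH+f) = 14.65 μm/a
  Cl⁻ term: 0.102·115.4^0.62·exp(0.033·52+0.04·14.6) = 19.32
  sum: 14.65 + 19.32 → r_corr = 33.97 μm/a
Category bounds: 25…50 μm/a bracket r_corr ⇒ C3

C3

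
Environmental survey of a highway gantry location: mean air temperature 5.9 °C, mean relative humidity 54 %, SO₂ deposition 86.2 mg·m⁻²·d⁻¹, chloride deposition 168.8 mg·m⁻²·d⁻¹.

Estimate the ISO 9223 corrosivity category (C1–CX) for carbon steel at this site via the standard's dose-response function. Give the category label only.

carbon steel: temperature factor f = +0.150·(-4.1) = -0.6150
  SO₂ term: 1.77·86.2^0.52·exp(0.02·54-0.6150) = 28.6
  Cl⁻ term: 0.102·168.8^0.62·exp(0.033·54+0.04·5.9) = 18.45
  sum: 28.6 + 18.45 → r_corr = 47.05 μm/a
47.1 μm/a falls in (25, 50] for carbon steel → category C3

C3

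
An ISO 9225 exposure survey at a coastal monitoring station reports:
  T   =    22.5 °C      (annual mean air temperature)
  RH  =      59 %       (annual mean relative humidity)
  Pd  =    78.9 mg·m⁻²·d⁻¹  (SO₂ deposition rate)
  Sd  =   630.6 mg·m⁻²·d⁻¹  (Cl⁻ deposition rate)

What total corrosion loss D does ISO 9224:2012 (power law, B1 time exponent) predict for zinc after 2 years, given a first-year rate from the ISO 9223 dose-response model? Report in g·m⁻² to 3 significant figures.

D(2) = 101 g·m⁻²

zinc: T>10 °C ⇒ hinge -0.071·(22.5−10) = -0.8875
  Pd branch = 0.0129·Pd^0.44·e^(0.046·RH+f) = 0.5477 μm/a
  Sd branch = 0.0175·Sd^0.57·e^(0.008·RH+0.085·T) = 7.49 μm/a
  r_corr = 0.5477 + 7.49 = 8.038 μm/a
Power-law: D(2) = r_corr · 2^0.813
  D(2) = 8.038 × 2^0.813 = 8.038 × 1.757 = 14.12 μm
  Mass loss = 14.12 μm × 7.14 g/cm³ = 100.8 g·m⁻²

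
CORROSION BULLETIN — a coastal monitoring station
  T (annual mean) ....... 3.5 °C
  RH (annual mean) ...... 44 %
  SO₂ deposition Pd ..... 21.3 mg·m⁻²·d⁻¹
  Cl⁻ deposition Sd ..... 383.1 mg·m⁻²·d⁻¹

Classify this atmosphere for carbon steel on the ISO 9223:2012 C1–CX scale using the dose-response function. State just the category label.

carbon steel: T≤10 °C ⇒ hinge +0.150·(3.5−10) = -0.9750
  Pd branch = 1.77·Pd^0.52·e^(0.02·RH+f) = 7.897 μm/a
  Sd branch = 0.102·Sd^0.62·e^(0.033·RH+0.04·T) = 20.03 μm/a
  sum: 7.897 + 20.03 → r_corr = 27.93 μm/a
ISO 9223 Table 2 (carbon steel): 25 < 27.9 ≤ 50 μm/a ⇒ C3

C3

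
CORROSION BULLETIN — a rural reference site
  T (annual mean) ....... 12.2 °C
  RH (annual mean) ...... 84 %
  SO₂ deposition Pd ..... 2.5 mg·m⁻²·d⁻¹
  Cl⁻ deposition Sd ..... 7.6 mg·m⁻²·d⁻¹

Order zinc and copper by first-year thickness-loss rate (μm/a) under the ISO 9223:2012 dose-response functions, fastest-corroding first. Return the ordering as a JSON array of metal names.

zinc: f(T) = -0.071·(T−10) [T>10 °C] = -0.1562
  Pd branch = 0.0129·Pd^0.44·e^(0.046·RH+f) = 0.787 μm/a
  Cl⁻ term: 0.0175·7.6^0.57·exp(0.008·84+0.085·12.2) = 0.3071
  r_corr = 0.787 + 0.3071 = 1.094 μm/a
copper: T>10 °C ⇒ hinge -0.080·(12.2−10) = -0.1760
  SO₂ term: 0.0053·2.5^0.26·exp(0.059·84-0.1760) = 0.8011
  Cl⁻ term: 0.01025·7.6^0.27·exp(0.036·84+0.049·12.2) = 0.6629
  sum: 0.8011 + 0.6629 → r_corr = 1.464 μm/a
Ordering by μm/a: copper (1.46) > zinc (1.09)

["copper", "zinc"]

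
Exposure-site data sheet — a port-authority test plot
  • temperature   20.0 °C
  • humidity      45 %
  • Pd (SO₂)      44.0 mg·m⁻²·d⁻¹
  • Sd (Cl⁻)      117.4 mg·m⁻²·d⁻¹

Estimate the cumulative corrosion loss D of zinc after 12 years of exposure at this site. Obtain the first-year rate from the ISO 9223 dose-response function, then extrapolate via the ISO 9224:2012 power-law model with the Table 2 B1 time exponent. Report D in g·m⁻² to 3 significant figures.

zinc: temperature factor f = -0.071·(10.0) = -0.7100
  Pd branch = 0.0129·Pd^0.44·e^(0.046·RH+f) = 0.2657 μm/a
  Cl⁻ term: 0.0175·117.4^0.57·exp(0.008·45+0.085·20.0) = 2.077
  r_corr = 0.2657 + 2.077 = 2.342 μm/a
Power-law: D(12) = r_corr · 12^0.813
  D(12) = 2.342 × 12^0.813 = 2.342 × 7.54 = 17.66 μm
  Mass loss = 17.66 μm × 7.14 g/cm³ = 126.1 g·m⁻²

D(12) = 126 g·m⁻²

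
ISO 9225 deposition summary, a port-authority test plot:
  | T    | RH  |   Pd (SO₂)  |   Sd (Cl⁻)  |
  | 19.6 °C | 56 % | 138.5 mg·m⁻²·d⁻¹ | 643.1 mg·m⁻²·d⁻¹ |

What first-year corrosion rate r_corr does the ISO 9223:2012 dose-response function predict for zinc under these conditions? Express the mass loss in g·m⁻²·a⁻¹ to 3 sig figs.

r_corr = 46.6 g·m⁻²·a⁻¹

zinc: temperature factor f = -0.071·(9.6) = -0.6816
  Pd branch = 0.0129·Pd^0.44·e^(0.046·RH+f) = 0.7509 μm/a
  Sd branch = 0.0175·Sd^0.57·e^(0.008·RH+0.085·T) = 5.779 μm/a
  r_corr = 0.7509 + 5.779 = 6.53 μm/a
Convert to mass loss: 6.53 μm/a × 7.14 g/cm³ = 46.62 g·m⁻²·a⁻¹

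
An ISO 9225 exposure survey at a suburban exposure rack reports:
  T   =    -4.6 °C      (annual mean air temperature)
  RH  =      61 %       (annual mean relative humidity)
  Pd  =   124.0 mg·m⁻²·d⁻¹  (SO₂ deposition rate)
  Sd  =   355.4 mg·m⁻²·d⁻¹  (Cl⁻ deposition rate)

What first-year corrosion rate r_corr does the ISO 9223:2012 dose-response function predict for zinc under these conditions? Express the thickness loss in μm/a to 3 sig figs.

r_corr = 1.57 μm/a

zinc: T≤10 °C ⇒ hinge +0.038·(-4.6−10) = -0.5548
  Pd branch = 0.0129·Pd^0.44·e^(0.046·RH+f) = 1.022 μm/a
  Sd branch = 0.0175·Sd^0.57·e^(0.008·RH+0.085·T) = 0.5484 μm/a
  sum: 1.022 + 0.5484 → r_corr = 1.57 μm/a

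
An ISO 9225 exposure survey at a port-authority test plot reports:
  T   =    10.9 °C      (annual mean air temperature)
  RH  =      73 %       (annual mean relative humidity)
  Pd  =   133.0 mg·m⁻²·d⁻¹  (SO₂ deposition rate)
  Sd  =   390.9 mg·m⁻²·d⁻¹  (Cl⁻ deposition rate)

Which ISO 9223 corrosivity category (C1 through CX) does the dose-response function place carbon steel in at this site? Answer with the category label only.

C5

carbon steel: T>10 °C ⇒ hinge -0.054·(10.9−10) = -0.0486
  sulphur-dioxide contribution → 92.33 μm/a
  chloride contribution → 71 μm/a
  ⇒ r_corr(carbon steel) = 163.3 μm/a
ISO 9223 Table 2 (carbon steel): 80 < 163 ≤ 200 μm/a ⇒ C5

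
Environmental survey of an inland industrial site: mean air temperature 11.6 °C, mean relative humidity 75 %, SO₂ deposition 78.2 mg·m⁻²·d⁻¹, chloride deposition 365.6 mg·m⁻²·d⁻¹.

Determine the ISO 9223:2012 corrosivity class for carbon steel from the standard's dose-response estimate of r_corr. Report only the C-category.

C5

carbon steel: temperature factor f = -0.054·(1.6) = -0.0864
  sulphur-dioxide contribution → 70.2 μm/a
  chloride contribution → 74.83 μm/a
  total first-year rate 145 μm/a
145 μm/a falls in (80, 200] for carbon steel → category C5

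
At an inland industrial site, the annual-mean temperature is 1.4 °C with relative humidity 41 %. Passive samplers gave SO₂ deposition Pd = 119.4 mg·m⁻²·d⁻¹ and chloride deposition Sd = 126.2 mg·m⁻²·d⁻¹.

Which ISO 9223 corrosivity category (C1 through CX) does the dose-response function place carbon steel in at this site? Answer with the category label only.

carbon steel: temperature factor f = +0.150·(-8.6) = -1.2900
  sulphur-dioxide contribution → 13.3 μm/a
  chloride contribution → 8.379 μm/a
  total first-year rate 21.68 μm/a
21.7 μm/a falls in (1.3, 25] for carbon steel → category C2

C2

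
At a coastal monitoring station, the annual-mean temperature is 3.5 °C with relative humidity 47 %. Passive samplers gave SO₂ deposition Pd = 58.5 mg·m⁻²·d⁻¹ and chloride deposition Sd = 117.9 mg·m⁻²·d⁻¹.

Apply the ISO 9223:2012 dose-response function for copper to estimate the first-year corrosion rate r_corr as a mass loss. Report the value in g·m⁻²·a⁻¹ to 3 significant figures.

copper: T≤10 °C ⇒ hinge +0.126·(3.5−10) = -0.8190
  SO₂ term: 0.0053·58.5^0.26·exp(0.059·47-0.8190) = 0.1077
  Cl⁻ term: 0.01025·117.9^0.27·exp(0.036·47+0.049·3.5) = 0.2395
  r_corr = 0.1077 + 0.2395 = 0.3473 μm/a
Convert to mass loss: 0.3473 μm/a × 8.96 g/cm³ = 3.111 g·m⁻²·a⁻¹

r_corr = 3.11 g·m⁻²·a⁻¹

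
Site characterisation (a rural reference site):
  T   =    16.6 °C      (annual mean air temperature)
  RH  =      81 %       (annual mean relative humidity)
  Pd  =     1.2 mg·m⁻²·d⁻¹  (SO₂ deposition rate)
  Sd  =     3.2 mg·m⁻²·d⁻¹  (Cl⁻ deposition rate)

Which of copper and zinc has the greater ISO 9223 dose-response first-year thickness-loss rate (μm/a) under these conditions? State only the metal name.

copper

copper: T>10 °C ⇒ hinge -0.080·(16.6−10) = -0.5280
  Pd branch = 0.0053·Pd^0.26·e^(0.059·RH+f) = 0.39 μm/a
  Sd branch = 0.01025·Sd^0.27·e^(0.036·RH+0.049·T) = 0.5845 μm/a
  r_corr = 0.39 + 0.5845 = 0.9745 μm/a
zinc: temperature factor f = -0.071·(6.6) = -0.4686
  Pd branch = 0.0129·Pd^0.44·e^(0.046·RH+f) = 0.3632 μm/a
  Cl⁻ term: 0.0175·3.2^0.57·exp(0.008·81+0.085·16.6) = 0.2662
  sum: 0.3632 + 0.2662 → r_corr = 0.6293 μm/a
Ordering by μm/a: copper (0.974) > zinc (0.629)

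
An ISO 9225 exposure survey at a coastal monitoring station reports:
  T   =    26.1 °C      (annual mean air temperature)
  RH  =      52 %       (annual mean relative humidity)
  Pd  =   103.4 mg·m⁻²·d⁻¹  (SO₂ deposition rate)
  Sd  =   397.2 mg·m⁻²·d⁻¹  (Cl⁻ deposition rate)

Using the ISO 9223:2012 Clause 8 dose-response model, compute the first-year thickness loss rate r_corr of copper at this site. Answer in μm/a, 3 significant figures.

copper: f(T) = -0.080·(T−10) [T>10 °C] = -1.2880
  SO₂ term: 0.0053·103.4^0.26·exp(0.059·52-1.2880) = 0.105
  Cl⁻ term: 0.01025·397.2^0.27·exp(0.036·52+0.049·26.1) = 1.205
  sum: 0.105 + 1.205 → r_corr = 1.31 μm/a

r_corr = 1.31 μm/a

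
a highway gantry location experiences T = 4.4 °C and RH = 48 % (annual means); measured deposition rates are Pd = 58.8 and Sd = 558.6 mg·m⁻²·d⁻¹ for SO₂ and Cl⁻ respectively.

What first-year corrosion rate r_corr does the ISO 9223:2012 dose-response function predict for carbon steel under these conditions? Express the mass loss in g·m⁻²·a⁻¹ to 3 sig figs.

r_corr = 365 g·m⁻²·a⁻¹

carbon steel: f(T) = +0.150·(T−10) [T≤10 °C] = -0.8400
  SO₂ term: 1.77·58.8^0.52·exp(0.02·48-0.8400) = 16.6
  Cl⁻ term: 0.102·558.6^0.62·exp(0.033·48+0.04·4.4) = 29.93
  sum: 16.6 + 29.93 → r_corr = 46.54 μm/a
Convert to mass loss: 46.54 μm/a × 7.85 g/cm³ = 365.3 g·m⁻²·a⁻¹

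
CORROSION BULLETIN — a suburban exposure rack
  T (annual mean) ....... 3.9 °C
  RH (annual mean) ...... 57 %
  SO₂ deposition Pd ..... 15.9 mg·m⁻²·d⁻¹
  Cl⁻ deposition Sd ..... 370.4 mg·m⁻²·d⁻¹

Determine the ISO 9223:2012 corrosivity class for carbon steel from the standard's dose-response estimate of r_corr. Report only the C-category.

carbon steel: f(T) = +0.150·(T−10) [T≤10 °C] = -0.9150
  Pd branch = 1.77·Pd^0.52·e^(0.02·RH+f) = 9.341 μm/a
  Cl⁻ term: 0.102·370.4^0.62·exp(0.033·57+0.04·3.9) = 30.61
  r_corr = 9.341 + 30.61 = 39.95 μm/a
ISO 9223 Table 2 (carbon steel): 25 < 39.9 ≤ 50 μm/a ⇒ C3

C3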